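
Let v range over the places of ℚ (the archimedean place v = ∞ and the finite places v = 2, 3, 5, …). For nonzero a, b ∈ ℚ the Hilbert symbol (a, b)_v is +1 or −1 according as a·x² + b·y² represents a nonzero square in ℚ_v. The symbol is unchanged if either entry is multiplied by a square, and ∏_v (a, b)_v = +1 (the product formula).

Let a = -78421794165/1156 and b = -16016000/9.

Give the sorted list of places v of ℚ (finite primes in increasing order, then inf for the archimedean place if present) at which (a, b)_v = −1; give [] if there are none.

(a, b) ≡ (-165, -10010) mod (ℚ^×)²; places V = {2, 3, 5, 7, 11, 13, 17, 43, ∞}.
(a,b)_3: α=3, u≡2; β=-2, v≡1 (mod 3); (2|3)=-1, (1|3)=+1; sign (−1)^0·-1^-2·+1^3 = +1.
(a,b)_43: α=2, u≡7; β=0, v≡9 (mod 43); (7|43)=-1, (9|43)=+1; sign (−1)^0·-1^0·+1^2 = +1.
(a,b)_∞: sgn(-165)=−, sgn(-10010)=−, so -1.
(a,b)_5: α=1, u≡2; β=3, v≡3 (mod 5); (2|5)=-1, (3|5)=-1; sign (−1)^0·-1^3·-1^1 = +1.
(a,b)_13: α=4, u≡9; β=1, v≡4 (mod 13); (9|13)=+1, (4|13)=+1; sign (−1)^0·+1^1·+1^4 = +1.
(a,b)_7: α=0, u≡6; β=1, v≡3 (mod 7); (6|7)=-1, (3|7)=-1; sign (−1)^0·-1^1·-1^0 = -1.
(a,b)_17: α=-2, u≡6; β=0, v≡12 (mod 17); (6|17)=-1, (12|17)=-1; sign (−1)^0·-1^0·-1^-2 = +1.
(a,b)_11: α=1, u≡7; β=1, v≡9 (mod 11); (7|11)=-1, (9|11)=+1; sign (−1)^1·-1^1·+1^1 = +1.
(a,b)_2: α=-2, β=7; u≡3, v≡3 (mod 8); ε(u)ε(v)=1·1, αω(v)=-2·1, βω(u)=7·1; sum ≡ 0  ⇒  +1.
Ram(-165, -10010) = {7, ∞}; no ℚ_7-point on the conic.

[7, inf]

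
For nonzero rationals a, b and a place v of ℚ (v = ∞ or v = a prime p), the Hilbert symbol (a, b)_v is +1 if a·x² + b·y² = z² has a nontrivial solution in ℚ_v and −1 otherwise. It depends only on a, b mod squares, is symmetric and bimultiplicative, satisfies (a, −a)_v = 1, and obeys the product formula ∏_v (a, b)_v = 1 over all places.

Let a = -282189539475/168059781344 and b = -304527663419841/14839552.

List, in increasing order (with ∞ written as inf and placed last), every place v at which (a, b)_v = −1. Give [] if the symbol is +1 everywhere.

Mod squares: a ≡ -714, b ≡ -7. Check v ∈ {∞, 2, 3, 5, 7, 13, 17, 19, 23, 29, 43}.
v=2: v_2(a)=-5, v_2(b)=-8; units ≡ 3, 1 (mod 8); ε·ε+αω+βω = 1·0+-5·0+-8·1 ≡ 0  ⇒  (a,b)_2 = +1.
v=17: a=17^1·(≡15), b=17^2·(≡7) mod 17; (15|17)=+1, (7|17)=-1; (−1)^{1·2·8}·(+1)^2·(-1)^1 = -1.
v=∞: -714 < 0 and -7 < 0  ⇒  (a,b)_∞ = -1.
v=19: a=19^2·(≡18), b=19^2·(≡18) mod 19; (18|19)=-1, (18|19)=-1; (−1)^{2·2·9}·(-1)^2·(-1)^2 = +1.
v=29: a=29^2·(≡3), b=29^2·(≡13) mod 29; (3|29)=-1, (13|29)=+1; (−1)^{2·2·14}·(-1)^2·(+1)^2 = +1.
v=3: a=3^7·(≡2), b=3^8·(≡2) mod 3; (2|3)=-1, (2|3)=-1; (−1)^{7·8·1}·(-1)^8·(-1)^7 = -1.
v=23: a=23^0·(≡22), b=23^2·(≡16) mod 23; (22|23)=-1, (16|23)=+1; (−1)^{0·2·11}·(-1)^2·(+1)^0 = +1.
v=13: a=13^-2·(≡9), b=13^-2·(≡8) mod 13; (9|13)=+1, (8|13)=-1; (−1)^{-2·-2·6}·(+1)^-2·(-1)^-2 = +1.
v=43: a=43^-2·(≡11), b=43^0·(≡24) mod 43; (11|43)=+1, (24|43)=+1; (−1)^{-2·0·21}·(+1)^0·(+1)^-2 = +1.
v=7: a=7^-5·(≡6), b=7^-3·(≡5) mod 7; (6|7)=-1, (5|7)=-1; (−1)^{-5·-3·3}·(-1)^-3·(-1)^-5 = -1.
v=5: a=5^2·(≡4), b=5^0·(≡2) mod 5; (4|5)=+1, (2|5)=-1; (−1)^{2·0·2}·(+1)^0·(-1)^2 = +1.
|Ram(-714, -7)| = 4, even; anisotropic at {3, 7, 17, ∞}.

[3, 7, 17, inf]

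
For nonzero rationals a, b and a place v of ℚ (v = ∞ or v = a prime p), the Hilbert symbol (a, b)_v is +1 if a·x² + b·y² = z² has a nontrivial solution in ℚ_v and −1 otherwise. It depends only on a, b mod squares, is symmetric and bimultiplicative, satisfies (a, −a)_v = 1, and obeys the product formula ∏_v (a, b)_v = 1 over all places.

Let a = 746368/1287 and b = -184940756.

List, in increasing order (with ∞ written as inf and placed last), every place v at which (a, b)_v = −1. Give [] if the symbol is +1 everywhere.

[2, 17]

(a, b) ≡ (34034, -2261) mod (ℚ^×)²; places V = {2, 3, 7, 11, 13, 17, 19, ∞}.
(a,b)_7: α=3, u≡1; β=1, v≡6 (mod 7); (1|7)=+1, (6|7)=-1; sign (−1)^1·+1^1·-1^3 = +1.
(a,b)_17: α=1, u≡15; β=1, v≡10 (mod 17); (15|17)=+1, (10|17)=-1; sign (−1)^0·+1^1·-1^1 = -1.
(a,b)_∞: sgn(34034)=+, sgn(-2261)=−, so +1.
(a,b)_19: α=0, u≡17; β=1, v≡14 (mod 19); (17|19)=+1, (14|19)=-1; sign (−1)^0·+1^1·-1^0 = +1.
(a,b)_11: α=-1, u≡1; β=2, v≡3 (mod 11); (1|11)=+1, (3|11)=+1; sign (−1)^0·+1^2·+1^-1 = +1.
(a,b)_3: α=-2, u≡2; β=0, v≡1 (mod 3); (2|3)=-1, (1|3)=+1; sign (−1)^0·-1^0·+1^-2 = +1.
(a,b)_2: α=7, β=2; u≡1, v≡3 (mod 8); ε(u)ε(v)=0·1, αω(v)=7·1, βω(u)=2·0; sum ≡ 1  ⇒  -1.
(a,b)_13: α=-1, u≡8; β=2, v≡3 (mod 13); (8|13)=-1, (3|13)=+1; sign (−1)^0·-1^2·+1^-1 = +1.
Ram(34034, -2261) = {2, 17}; no ℚ_2-point on the conic.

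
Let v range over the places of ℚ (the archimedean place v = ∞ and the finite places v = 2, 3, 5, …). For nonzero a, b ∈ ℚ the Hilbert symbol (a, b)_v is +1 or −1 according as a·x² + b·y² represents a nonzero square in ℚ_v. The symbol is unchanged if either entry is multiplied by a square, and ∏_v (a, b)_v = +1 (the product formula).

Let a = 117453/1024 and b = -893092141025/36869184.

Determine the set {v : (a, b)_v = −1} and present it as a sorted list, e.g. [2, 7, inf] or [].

[7, 29, 43, 47]

(a, b) ≡ (2397, -8729) mod (ℚ^×)²; places V = {2, 3, 5, 7, 11, 17, 23, 29, 43, 47, ∞}.
(a,b)_23: α=0, u≡7; β=-2, v≡19 (mod 23); (7|23)=-1, (19|23)=-1; sign (−1)^0·-1^-2·-1^0 = +1.
(a,b)_5: α=0, u≡2; β=2, v≡1 (mod 5); (2|5)=-1, (1|5)=+1; sign (−1)^0·-1^2·+1^0 = +1.
(a,b)_47: α=1, u≡18; β=0, v≡41 (mod 47); (18|47)=+1, (41|47)=-1; sign (−1)^0·+1^0·-1^1 = -1.
(a,b)_11: α=0, u≡6; β=-2, v≡1 (mod 11); (6|11)=-1, (1|11)=+1; sign (−1)^0·-1^-2·+1^0 = +1.
(a,b)_∞: sgn(2397)=+, sgn(-8729)=−, so +1.
(a,b)_3: α=1, u≡1; β=-2, v≡1 (mod 3); (1|3)=+1, (1|3)=+1; sign (−1)^0·+1^-2·+1^1 = +1.
(a,b)_2: α=-10, β=-6; u≡5, v≡7 (mod 8); ε(u)ε(v)=0·1, αω(v)=-10·0, βω(u)=-6·1; sum ≡ 0  ⇒  +1.
(a,b)_7: α=2, u≡5; β=3, v≡6 (mod 7); (5|7)=-1, (6|7)=-1; sign (−1)^0·-1^3·-1^2 = -1.
(a,b)_29: α=0, u≡10; β=1, v≡2 (mod 29); (10|29)=-1, (2|29)=-1; sign (−1)^0·-1^1·-1^0 = -1.
(a,b)_43: α=0, u≡19; β=1, v≡18 (mod 43); (19|43)=-1, (18|43)=-1; sign (−1)^0·-1^1·-1^0 = -1.
(a,b)_17: α=1, u≡6; β=4, v≡1 (mod 17); (6|17)=-1, (1|17)=+1; sign (−1)^0·-1^4·+1^1 = +1.
Ram(2397, -8729) = {7, 29, 43, 47}; no ℚ_7-point on the conic.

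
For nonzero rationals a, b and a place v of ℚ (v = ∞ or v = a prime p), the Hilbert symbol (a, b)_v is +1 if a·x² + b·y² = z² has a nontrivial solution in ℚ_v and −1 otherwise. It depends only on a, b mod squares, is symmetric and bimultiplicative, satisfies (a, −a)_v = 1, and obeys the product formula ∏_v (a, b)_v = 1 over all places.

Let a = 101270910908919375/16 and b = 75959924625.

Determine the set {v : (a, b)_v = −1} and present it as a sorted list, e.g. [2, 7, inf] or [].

(a, b) ≡ (2279, 65) mod (ℚ^×)²; places V = {2, 3, 5, 13, 43, 53, ∞}.
(a,b)_5: α=4, u≡1; β=3, v≡2 (mod 5); (1|5)=+1, (2|5)=-1; sign (−1)^0·+1^3·-1^4 = +1.
(a,b)_3: α=4, u≡2; β=2, v≡2 (mod 3); (2|3)=-1, (2|3)=-1; sign (−1)^0·-1^2·-1^4 = +1.
(a,b)_53: α=3, u≡4; β=2, v≡18 (mod 53); (4|53)=+1, (18|53)=-1; sign (−1)^0·+1^2·-1^3 = -1.
(a,b)_2: α=-4, β=0; u≡7, v≡1 (mod 8); ε(u)ε(v)=1·0, αω(v)=-4·0, βω(u)=0·0; sum ≡ 0  ⇒  +1.
(a,b)_∞: sgn(2279)=+, sgn(65)=+, so +1.
(a,b)_43: α=3, u≡41; β=2, v≡27 (mod 43); (41|43)=+1, (27|43)=-1; sign (−1)^0·+1^2·-1^3 = -1.
(a,b)_13: α=2, u≡12; β=1, v≡8 (mod 13); (12|13)=+1, (8|13)=-1; sign (−1)^0·+1^1·-1^2 = +1.
|Ram(2279, 65)| = 2, even; anisotropic at {43, 53}.

[43, 53]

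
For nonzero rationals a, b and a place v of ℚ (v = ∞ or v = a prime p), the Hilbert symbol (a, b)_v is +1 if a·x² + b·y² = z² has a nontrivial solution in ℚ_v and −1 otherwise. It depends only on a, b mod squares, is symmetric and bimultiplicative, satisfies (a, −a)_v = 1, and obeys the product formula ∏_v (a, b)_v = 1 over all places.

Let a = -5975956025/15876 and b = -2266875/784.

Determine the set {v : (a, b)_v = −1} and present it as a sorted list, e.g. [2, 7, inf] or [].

Mod squares: a ≡ -239038241, b ≡ -403. Check v ∈ {∞, 2, 3, 5, 7, 13, 17, 23, 31, 37, 41}.
v=41: a=41^1·(≡20), b=41^0·(≡3) mod 41; (20|41)=+1, (3|41)=-1; (−1)^{1·0·20}·(+1)^0·(-1)^1 = -1.
v=37: a=37^1·(≡25), b=37^0·(≡27) mod 37; (25|37)=+1, (27|37)=+1; (−1)^{1·0·18}·(+1)^0·(+1)^1 = +1.
v=17: a=17^1·(≡13), b=17^0·(≡12) mod 17; (13|17)=+1, (12|17)=-1; (−1)^{1·0·8}·(+1)^0·(-1)^1 = -1.
v=2: v_2(a)=-2, v_2(b)=-4; units ≡ 7, 5 (mod 8); ε·ε+αω+βω = 1·0+-2·1+-4·0 ≡ 0  ⇒  (a,b)_2 = +1.
v=31: a=31^1·(≡3), b=31^1·(≡28) mod 31; (3|31)=-1, (28|31)=+1; (−1)^{1·1·15}·(-1)^1·(+1)^1 = +1.
v=3: a=3^-4·(≡1), b=3^2·(≡2) mod 3; (1|3)=+1, (2|3)=-1; (−1)^{-4·2·1}·(+1)^2·(-1)^-4 = +1.
v=13: a=13^1·(≡2), b=13^1·(≡5) mod 13; (2|13)=-1, (5|13)=-1; (−1)^{1·1·6}·(-1)^1·(-1)^1 = +1.
v=5: a=5^2·(≡4), b=5^4·(≡2) mod 5; (4|5)=+1, (2|5)=-1; (−1)^{2·4·2}·(+1)^4·(-1)^2 = +1.
v=∞: -239038241 < 0 and -403 < 0  ⇒  (a,b)_∞ = -1.
v=7: a=7^-2·(≡5), b=7^-2·(≡6) mod 7; (5|7)=-1, (6|7)=-1; (−1)^{-2·-2·3}·(-1)^-2·(-1)^-2 = +1.
v=23: a=23^1·(≡22), b=23^0·(≡14) mod 23; (22|23)=-1, (14|23)=-1; (−1)^{1·0·11}·(-1)^0·(-1)^1 = -1.
Ram(-239038241, -403) = {17, 23, 41, ∞}; no ℚ_17-point on the conic.

[17, 23, 41, inf]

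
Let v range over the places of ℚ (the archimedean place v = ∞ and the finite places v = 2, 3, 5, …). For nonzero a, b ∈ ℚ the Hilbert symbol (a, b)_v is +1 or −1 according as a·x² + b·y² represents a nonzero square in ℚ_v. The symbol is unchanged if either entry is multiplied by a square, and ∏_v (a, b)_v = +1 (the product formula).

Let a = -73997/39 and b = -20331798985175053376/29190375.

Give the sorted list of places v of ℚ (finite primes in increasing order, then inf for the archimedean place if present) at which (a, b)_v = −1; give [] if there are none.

Mod squares: a ≡ -3003, b ≡ -15015. Check v ∈ {∞, 2, 3, 5, 7, 11, 13, 31, 37}.
v=∞: -3003 < 0 and -15015 < 0  ⇒  (a,b)_∞ = -1.
v=7: a=7^1·(≡5), b=7^3·(≡4) mod 7; (5|7)=-1, (4|7)=+1; (−1)^{1·3·3}·(-1)^3·(+1)^1 = +1.
v=5: a=5^0·(≡2), b=5^-3·(≡3) mod 5; (2|5)=-1, (3|5)=-1; (−1)^{0·-3·2}·(-1)^-3·(-1)^0 = -1.
v=31: a=31^2·(≡2), b=31^-2·(≡8) mod 31; (2|31)=+1, (8|31)=+1; (−1)^{2·-2·15}·(+1)^-2·(+1)^2 = +1.
v=3: a=3^-1·(≡1), b=3^-5·(≡2) mod 3; (1|3)=+1, (2|3)=-1; (−1)^{-1·-5·1}·(+1)^-5·(-1)^-1 = +1.
v=37: a=37^0·(≡20), b=37^4·(≡26) mod 37; (20|37)=-1, (26|37)=+1; (−1)^{0·4·18}·(-1)^4·(+1)^0 = +1.
v=11: a=11^1·(≡10), b=11^3·(≡2) mod 11; (10|11)=-1, (2|11)=-1; (−1)^{1·3·5}·(-1)^3·(-1)^1 = -1.
v=2: v_2(a)=0, v_2(b)=6; units ≡ 5, 1 (mod 8); ε·ε+αω+βω = 0·0+0·0+6·1 ≡ 0  ⇒  (a,b)_2 = +1.
v=13: a=13^-1·(≡4), b=13^5·(≡6) mod 13; (4|13)=+1, (6|13)=-1; (−1)^{-1·5·6}·(+1)^5·(-1)^-1 = -1.
Ram(-3003, -15015) = {5, 11, 13, ∞}; no ℚ_5-point on the conic.

[5, 11, 13, inf]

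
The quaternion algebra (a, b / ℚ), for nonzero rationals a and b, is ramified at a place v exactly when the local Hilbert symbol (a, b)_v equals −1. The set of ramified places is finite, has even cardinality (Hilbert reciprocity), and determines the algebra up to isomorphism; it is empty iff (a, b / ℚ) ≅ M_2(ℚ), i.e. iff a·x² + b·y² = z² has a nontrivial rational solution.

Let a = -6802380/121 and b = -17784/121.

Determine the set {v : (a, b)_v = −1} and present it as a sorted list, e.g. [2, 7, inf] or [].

Mod squares: a ≡ -20995, b ≡ -494. Check v ∈ {∞, 2, 3, 5, 11, 13, 17, 19}.
v=∞: -20995 < 0 and -494 < 0  ⇒  (a,b)_∞ = -1.
v=19: a=19^1·(≡5), b=19^1·(≡2) mod 19; (5|19)=+1, (2|19)=-1; (−1)^{1·1·9}·(+1)^1·(-1)^1 = +1.
v=17: a=17^1·(≡3), b=17^0·(≡16) mod 17; (3|17)=-1, (16|17)=+1; (−1)^{1·0·8}·(-1)^0·(+1)^1 = +1.
v=13: a=13^1·(≡4), b=13^1·(≡9) mod 13; (4|13)=+1, (9|13)=+1; (−1)^{1·1·6}·(+1)^1·(+1)^1 = +1.
v=2: v_2(a)=2, v_2(b)=3; units ≡ 5, 1 (mod 8); ε·ε+αω+βω = 0·0+2·0+3·1 ≡ 1  ⇒  (a,b)_2 = -1.
v=3: a=3^4·(≡2), b=3^2·(≡1) mod 3; (2|3)=-1, (1|3)=+1; (−1)^{4·2·1}·(-1)^2·(+1)^4 = +1.
v=11: a=11^-2·(≡9), b=11^-2·(≡3) mod 11; (9|11)=+1, (3|11)=+1; (−1)^{-2·-2·5}·(+1)^-2·(+1)^-2 = +1.
v=5: a=5^1·(≡4), b=5^0·(≡1) mod 5; (4|5)=+1, (1|5)=+1; (−1)^{1·0·2}·(+1)^0·(+1)^1 = +1.
Ram(-20995, -494) = {2, ∞}; no ℚ_2-point on the conic.

[2, inf]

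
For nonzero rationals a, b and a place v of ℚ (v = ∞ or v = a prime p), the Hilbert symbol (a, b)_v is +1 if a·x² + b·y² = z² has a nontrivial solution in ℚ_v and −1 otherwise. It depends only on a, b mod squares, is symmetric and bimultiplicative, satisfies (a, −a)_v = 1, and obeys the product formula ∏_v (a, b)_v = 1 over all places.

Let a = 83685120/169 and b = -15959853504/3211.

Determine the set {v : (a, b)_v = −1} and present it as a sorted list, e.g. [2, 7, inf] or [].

[2, 3, 31, 37]

(a, b) ≡ (326895, -10743949) mod (ℚ^×)²; places V = {2, 3, 5, 7, 13, 17, 19, 29, 31, 37, ∞}.
(a,b)_31: α=1, u≡25; β=1, v≡14 (mod 31); (25|31)=+1, (14|31)=+1; sign (−1)^1·+1^1·+1^1 = -1.
(a,b)_37: α=1, u≡17; β=1, v≡26 (mod 37); (17|37)=-1, (26|37)=+1; sign (−1)^0·-1^1·+1^1 = -1.
(a,b)_5: α=1, u≡1; β=0, v≡1 (mod 5); (1|5)=+1, (1|5)=+1; sign (−1)^0·+1^0·+1^1 = +1.
(a,b)_17: α=0, u≡15; β=1, v≡5 (mod 17); (15|17)=+1, (5|17)=-1; sign (−1)^0·+1^1·-1^0 = +1.
(a,b)_7: α=0, u≡1; β=2, v≡4 (mod 7); (1|7)=+1, (4|7)=+1; sign (−1)^0·+1^2·+1^0 = +1.
(a,b)_19: α=1, u≡12; β=-1, v≡16 (mod 19); (12|19)=-1, (16|19)=+1; sign (−1)^1·-1^-1·+1^1 = +1.
(a,b)_13: α=-2, u≡12; β=-2, v≡7 (mod 13); (12|13)=+1, (7|13)=-1; sign (−1)^0·+1^-2·-1^-2 = +1.
(a,b)_2: α=8, β=6; u≡7, v≡3 (mod 8); ε(u)ε(v)=1·1, αω(v)=8·1, βω(u)=6·0; sum ≡ 1  ⇒  -1.
(a,b)_3: α=1, u≡2; β=2, v≡2 (mod 3); (2|3)=-1, (2|3)=-1; sign (−1)^0·-1^2·-1^1 = -1.
(a,b)_∞: sgn(326895)=+, sgn(-10743949)=−, so +1.
(a,b)_29: α=0, u≡7; β=1, v≡6 (mod 29); (7|29)=+1, (6|29)=+1; sign (−1)^0·+1^1·+1^0 = +1.
(326895, -10743949 / ℚ) ramifies at {2, 3, 31, 37}: a division algebra.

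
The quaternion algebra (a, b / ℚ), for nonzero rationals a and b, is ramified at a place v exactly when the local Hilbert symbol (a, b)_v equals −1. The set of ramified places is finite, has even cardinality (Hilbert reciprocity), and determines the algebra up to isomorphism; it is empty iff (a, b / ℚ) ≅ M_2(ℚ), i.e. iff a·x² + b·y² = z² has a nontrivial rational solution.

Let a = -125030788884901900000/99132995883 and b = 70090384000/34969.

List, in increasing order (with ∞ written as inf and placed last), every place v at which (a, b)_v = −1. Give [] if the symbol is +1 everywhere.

(a, b) ≡ (-2730, 10) mod (ℚ^×)²; places V = {2, 3, 5, 7, 11, 13, 17, 23, 37, ∞}.
(a,b)_7: α=5, u≡4; β=2, v≡5 (mod 7); (4|7)=+1, (5|7)=-1; sign (−1)^0·+1^2·-1^5 = -1.
(a,b)_2: α=5, β=7; u≡3, v≡5 (mod 8); ε(u)ε(v)=1·0, αω(v)=5·1, βω(u)=7·1; sum ≡ 0  ⇒  +1.
(a,b)_5: α=5, u≡4; β=3, v≡3 (mod 5); (4|5)=+1, (3|5)=-1; sign (−1)^0·+1^3·-1^5 = -1.
(a,b)_3: α=-1, u≡2; β=0, v≡1 (mod 3); (2|3)=-1, (1|3)=+1; sign (−1)^0·-1^0·+1^-1 = +1.
(a,b)_23: α=4, u≡19; β=2, v≡17 (mod 23); (19|23)=-1, (17|23)=-1; sign (−1)^0·-1^2·-1^4 = +1.
(a,b)_37: α=-2, u≡5; β=0, v≡25 (mod 37); (5|37)=-1, (25|37)=+1; sign (−1)^0·-1^0·+1^-2 = +1.
(a,b)_∞: sgn(-2730)=−, sgn(10)=+, so +1.
(a,b)_17: α=-6, u≡3; β=-2, v≡6 (mod 17); (3|17)=-1, (6|17)=-1; sign (−1)^0·-1^-2·-1^-6 = +1.
(a,b)_13: α=3, u≡8; β=2, v≡10 (mod 13); (8|13)=-1, (10|13)=+1; sign (−1)^0·-1^2·+1^3 = +1.
(a,b)_11: α=2, u≡4; β=-2, v≡7 (mod 11); (4|11)=+1, (7|11)=-1; sign (−1)^0·+1^-2·-1^2 = +1.
Ram(-2730, 10) = {5, 7}; no ℚ_5-point on the conic.

[5, 7]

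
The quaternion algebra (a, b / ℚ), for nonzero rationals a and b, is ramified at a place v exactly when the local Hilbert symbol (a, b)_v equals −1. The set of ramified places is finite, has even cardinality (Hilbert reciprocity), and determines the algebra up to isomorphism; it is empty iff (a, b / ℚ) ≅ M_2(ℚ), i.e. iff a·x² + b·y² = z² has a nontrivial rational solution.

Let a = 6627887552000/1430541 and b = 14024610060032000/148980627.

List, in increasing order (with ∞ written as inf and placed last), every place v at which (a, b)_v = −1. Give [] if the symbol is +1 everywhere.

(a, b) ≡ (30030, 4290) mod (ℚ^×)²; places V = {2, 3, 5, 7, 11, 13, 23, 29, 37, ∞}.
(a,b)_3: α=-5, u≡2; β=-11, v≡2 (mod 3); (2|3)=-1, (2|3)=-1; sign (−1)^1·-1^-11·-1^-5 = -1.
(a,b)_∞: sgn(30030)=+, sgn(4290)=+, so +1.
(a,b)_5: α=3, u≡1; β=3, v≡3 (mod 5); (1|5)=+1, (3|5)=-1; sign (−1)^0·+1^3·-1^3 = -1.
(a,b)_23: α=2, u≡15; β=4, v≡9 (mod 23); (15|23)=-1, (9|23)=+1; sign (−1)^0·-1^4·+1^2 = +1.
(a,b)_7: α=-1, u≡3; β=0, v≡6 (mod 7); (3|7)=-1, (6|7)=-1; sign (−1)^0·-1^0·-1^-1 = -1.
(a,b)_11: α=1, u≡10; β=1, v≡9 (mod 11); (10|11)=-1, (9|11)=+1; sign (−1)^1·-1^1·+1^1 = +1.
(a,b)_2: α=9, β=11; u≡7, v≡1 (mod 8); ε(u)ε(v)=1·0, αω(v)=9·0, βω(u)=11·0; sum ≡ 0  ⇒  +1.
(a,b)_13: α=1, u≡4; β=1, v≡7 (mod 13); (4|13)=+1, (7|13)=-1; sign (−1)^0·+1^1·-1^1 = -1.
(a,b)_29: α=-2, u≡27; β=-2, v≡18 (mod 29); (27|29)=-1, (18|29)=-1; sign (−1)^0·-1^-2·-1^-2 = +1.
(a,b)_37: α=2, u≡18; β=2, v≡14 (mod 37); (18|37)=-1, (14|37)=-1; sign (−1)^0·-1^2·-1^2 = +1.
(30030, 4290 / ℚ) ramifies at {3, 5, 7, 13}: a division algebra.

[3, 5, 7, 13]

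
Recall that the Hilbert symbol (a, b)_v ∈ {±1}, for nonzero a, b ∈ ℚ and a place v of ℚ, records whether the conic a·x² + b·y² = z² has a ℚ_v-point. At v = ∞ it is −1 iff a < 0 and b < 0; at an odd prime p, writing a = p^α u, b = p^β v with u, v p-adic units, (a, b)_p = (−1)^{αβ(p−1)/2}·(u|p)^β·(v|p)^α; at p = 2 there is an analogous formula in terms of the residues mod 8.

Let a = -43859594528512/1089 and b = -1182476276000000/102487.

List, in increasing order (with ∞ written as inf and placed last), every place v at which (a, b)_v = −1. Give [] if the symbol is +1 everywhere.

(a, b) ≡ (-84847, -2460563) mod (ℚ^×)²; places V = {2, 3, 5, 7, 11, 17, 23, 29, 31, ∞}.
(a,b)_23: α=1, u≡22; β=1, v≡5 (mod 23); (22|23)=-1, (5|23)=-1; sign (−1)^1·-1^1·-1^1 = -1.
(a,b)_5: α=0, u≡2; β=6, v≡3 (mod 5); (2|5)=-1, (3|5)=-1; sign (−1)^0·-1^6·-1^0 = +1.
(a,b)_29: α=2, u≡24; β=3, v≡1 (mod 29); (24|29)=+1, (1|29)=+1; sign (−1)^0·+1^3·+1^2 = +1.
(a,b)_2: α=8, β=8; u≡1, v≡5 (mod 8); ε(u)ε(v)=0·0, αω(v)=8·1, βω(u)=8·0; sum ≡ 0  ⇒  +1.
(a,b)_7: α=5, u≡3; β=-1, v≡3 (mod 7); (3|7)=-1, (3|7)=-1; sign (−1)^1·-1^-1·-1^5 = -1.
(a,b)_3: α=-2, u≡2; β=0, v≡1 (mod 3); (2|3)=-1, (1|3)=+1; sign (−1)^0·-1^0·+1^-2 = +1.
(a,b)_17: α=1, u≡3; β=1, v≡2 (mod 17); (3|17)=-1, (2|17)=+1; sign (−1)^0·-1^1·+1^1 = -1.
(a,b)_∞: sgn(-84847)=−, sgn(-2460563)=−, so -1.
(a,b)_31: α=1, u≡15; β=1, v≡7 (mod 31); (15|31)=-1, (7|31)=+1; sign (−1)^1·-1^1·+1^1 = +1.
(a,b)_11: α=-2, u≡2; β=-4, v≡9 (mod 11); (2|11)=-1, (9|11)=+1; sign (−1)^0·-1^-4·+1^-2 = +1.
Ram(-84847, -2460563) = {7, 17, 23, ∞}; no ℚ_7-point on the conic.

[7, 17, 23, inf]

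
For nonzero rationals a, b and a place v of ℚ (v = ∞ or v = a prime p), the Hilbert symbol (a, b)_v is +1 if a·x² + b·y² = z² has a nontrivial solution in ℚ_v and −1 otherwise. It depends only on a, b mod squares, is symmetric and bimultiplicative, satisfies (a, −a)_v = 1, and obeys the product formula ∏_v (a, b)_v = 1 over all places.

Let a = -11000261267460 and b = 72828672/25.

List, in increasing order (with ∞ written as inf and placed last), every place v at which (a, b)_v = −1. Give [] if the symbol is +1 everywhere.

Mod squares: a ≡ -185, b ≡ 284487. Check v ∈ {∞, 2, 3, 5, 7, 19, 23, 31, 37}.
v=5: a=5^1·(≡3), b=5^-2·(≡2) mod 5; (3|5)=-1, (2|5)=-1; (−1)^{1·-2·2}·(-1)^-2·(-1)^1 = -1.
v=3: a=3^4·(≡1), b=3^1·(≡2) mod 3; (1|3)=+1, (2|3)=-1; (−1)^{4·1·1}·(+1)^1·(-1)^4 = +1.
v=23: a=23^2·(≡22), b=23^1·(≡4) mod 23; (22|23)=-1, (4|23)=+1; (−1)^{2·1·11}·(-1)^1·(+1)^2 = -1.
v=31: a=31^2·(≡2), b=31^1·(≡9) mod 31; (2|31)=+1, (9|31)=+1; (−1)^{2·1·15}·(+1)^1·(+1)^2 = +1.
v=19: a=19^2·(≡6), b=19^1·(≡11) mod 19; (6|19)=+1, (11|19)=+1; (−1)^{2·1·9}·(+1)^1·(+1)^2 = +1.
v=∞: -185 < 0 and 284487 > 0  ⇒  (a,b)_∞ = +1.
v=37: a=37^1·(≡15), b=37^0·(≡17) mod 37; (15|37)=-1, (17|37)=-1; (−1)^{1·0·18}·(-1)^0·(-1)^1 = -1.
v=7: a=7^0·(≡4), b=7^1·(≡6) mod 7; (4|7)=+1, (6|7)=-1; (−1)^{0·1·3}·(+1)^1·(-1)^0 = +1.
v=2: v_2(a)=2, v_2(b)=8; units ≡ 7, 7 (mod 8); ε·ε+αω+βω = 1·1+2·0+8·0 ≡ 1  ⇒  (a,b)_2 = -1.
|Ram(-185, 284487)| = 4, even; anisotropic at {2, 5, 23, 37}.

[2, 5, 23, 37]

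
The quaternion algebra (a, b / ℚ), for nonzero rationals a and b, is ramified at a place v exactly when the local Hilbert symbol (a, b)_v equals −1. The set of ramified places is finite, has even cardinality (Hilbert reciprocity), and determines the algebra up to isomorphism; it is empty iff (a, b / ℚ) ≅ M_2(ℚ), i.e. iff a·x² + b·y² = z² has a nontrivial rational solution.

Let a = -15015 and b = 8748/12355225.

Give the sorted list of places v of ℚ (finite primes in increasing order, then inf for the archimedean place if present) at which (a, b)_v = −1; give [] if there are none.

[5, 7]

Mod squares: a ≡ -15015, b ≡ 3. Check v ∈ {∞, 2, 3, 5, 7, 11, 13, 19, 37}.
v=13: a=13^1·(≡2), b=13^0·(≡1) mod 13; (2|13)=-1, (1|13)=+1; (−1)^{1·0·6}·(-1)^0·(+1)^1 = +1.
v=∞: -15015 < 0 and 3 > 0  ⇒  (a,b)_∞ = +1.
v=7: a=7^1·(≡4), b=7^0·(≡5) mod 7; (4|7)=+1, (5|7)=-1; (−1)^{1·0·3}·(+1)^0·(-1)^1 = -1.
v=37: a=37^0·(≡7), b=37^-2·(≡7) mod 37; (7|37)=+1, (7|37)=+1; (−1)^{0·-2·18}·(+1)^-2·(+1)^0 = +1.
v=5: a=5^1·(≡2), b=5^-2·(≡2) mod 5; (2|5)=-1, (2|5)=-1; (−1)^{1·-2·2}·(-1)^-2·(-1)^1 = -1.
v=11: a=11^1·(≡10), b=11^0·(≡1) mod 11; (10|11)=-1, (1|11)=+1; (−1)^{1·0·5}·(-1)^0·(+1)^1 = +1.
v=3: a=3^1·(≡2), b=3^7·(≡1) mod 3; (2|3)=-1, (1|3)=+1; (−1)^{1·7·1}·(-1)^7·(+1)^1 = +1.
v=19: a=19^0·(≡14), b=19^-2·(≡14) mod 19; (14|19)=-1, (14|19)=-1; (−1)^{0·-2·9}·(-1)^-2·(-1)^0 = +1.
v=2: v_2(a)=0, v_2(b)=2; units ≡ 1, 3 (mod 8); ε·ε+αω+βω = 0·1+0·1+2·0 ≡ 0  ⇒  (a,b)_2 = +1.
|Ram(-15015, 3)| = 2, even; anisotropic at {5, 7}.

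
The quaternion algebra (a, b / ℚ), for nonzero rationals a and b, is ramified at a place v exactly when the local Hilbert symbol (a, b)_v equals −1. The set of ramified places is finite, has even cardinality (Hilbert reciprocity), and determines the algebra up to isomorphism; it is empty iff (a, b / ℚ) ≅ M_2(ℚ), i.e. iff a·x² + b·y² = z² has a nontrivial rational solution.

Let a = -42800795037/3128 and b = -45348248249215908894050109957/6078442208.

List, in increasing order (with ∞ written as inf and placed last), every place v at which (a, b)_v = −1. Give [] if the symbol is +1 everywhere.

[13, 17, 23, inf]

Mod squares: a ≡ -2124694, b ≡ -60214. Check v ∈ {∞, 2, 3, 7, 11, 13, 17, 19, 23, 41}.
v=23: a=23^-1·(≡12), b=23^-1·(≡6) mod 23; (12|23)=+1, (6|23)=+1; (−1)^{-1·-1·11}·(+1)^-1·(+1)^-1 = -1.
v=2: v_2(a)=-3, v_2(b)=-5; units ≡ 5, 5 (mod 8); ε·ε+αω+βω = 0·0+-3·1+-5·1 ≡ 0  ⇒  (a,b)_2 = +1.
v=11: a=11^1·(≡6), b=11^3·(≡5) mod 11; (6|11)=-1, (5|11)=+1; (−1)^{1·3·5}·(-1)^3·(+1)^1 = +1.
v=∞: -2124694 < 0 and -60214 < 0  ⇒  (a,b)_∞ = -1.
v=3: a=3^8·(≡2), b=3^24·(≡2) mod 3; (2|3)=-1, (2|3)=-1; (−1)^{8·24·1}·(-1)^24·(-1)^8 = +1.
v=19: a=19^1·(≡3), b=19^2·(≡17) mod 19; (3|19)=-1, (17|19)=+1; (−1)^{1·2·9}·(-1)^2·(+1)^1 = +1.
v=13: a=13^1·(≡11), b=13^2·(≡8) mod 13; (11|13)=-1, (8|13)=-1; (−1)^{1·2·6}·(-1)^2·(-1)^1 = -1.
v=41: a=41^0·(≡37), b=41^-2·(≡17) mod 41; (37|41)=+1, (17|41)=-1; (−1)^{0·-2·20}·(+1)^-2·(-1)^0 = +1.
v=7: a=7^4·(≡2), b=7^11·(≡4) mod 7; (2|7)=+1, (4|7)=+1; (−1)^{4·11·3}·(+1)^11·(+1)^4 = +1.
v=17: a=17^-1·(≡4), b=17^-3·(≡11) mod 17; (4|17)=+1, (11|17)=-1; (−1)^{-1·-3·8}·(+1)^-3·(-1)^-1 = -1.
(-2124694, -60214 / ℚ) ramifies at {13, 17, 23, ∞}: a division algebra.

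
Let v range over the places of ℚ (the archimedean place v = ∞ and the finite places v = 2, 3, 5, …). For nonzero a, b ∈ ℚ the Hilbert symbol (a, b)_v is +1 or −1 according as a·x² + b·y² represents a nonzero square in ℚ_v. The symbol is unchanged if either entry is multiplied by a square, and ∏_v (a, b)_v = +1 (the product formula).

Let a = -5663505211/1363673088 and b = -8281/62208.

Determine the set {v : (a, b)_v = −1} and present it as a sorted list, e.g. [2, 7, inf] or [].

[2, inf]

(a, b) ≡ (-182, -3) mod (ℚ^×)²; places V = {2, 3, 7, 13, 17, 23, ∞}.
(a,b)_3: α=-2, u≡1; β=-5, v≡2 (mod 3); (1|3)=+1, (2|3)=-1; sign (−1)^0·+1^-5·-1^-2 = +1.
(a,b)_7: α=7, u≡4; β=2, v≡1 (mod 7); (4|7)=+1, (1|7)=+1; sign (−1)^0·+1^2·+1^7 = +1.
(a,b)_17: α=-2, u≡7; β=0, v≡3 (mod 17); (7|17)=-1, (3|17)=-1; sign (−1)^0·-1^0·-1^-2 = +1.
(a,b)_13: α=1, u≡1; β=2, v≡1 (mod 13); (1|13)=+1, (1|13)=+1; sign (−1)^0·+1^2·+1^1 = +1.
(a,b)_23: α=2, u≡16; β=0, v≡10 (mod 23); (16|23)=+1, (10|23)=-1; sign (−1)^0·+1^0·-1^2 = +1.
(a,b)_∞: sgn(-182)=−, sgn(-3)=−, so -1.
(a,b)_2: α=-19, β=-8; u≡5, v≡5 (mod 8); ε(u)ε(v)=0·0, αω(v)=-19·1, βω(u)=-8·1; sum ≡ 1  ⇒  -1.
Ram(-182, -3) = {2, ∞}; no ℚ_2-point on the conic.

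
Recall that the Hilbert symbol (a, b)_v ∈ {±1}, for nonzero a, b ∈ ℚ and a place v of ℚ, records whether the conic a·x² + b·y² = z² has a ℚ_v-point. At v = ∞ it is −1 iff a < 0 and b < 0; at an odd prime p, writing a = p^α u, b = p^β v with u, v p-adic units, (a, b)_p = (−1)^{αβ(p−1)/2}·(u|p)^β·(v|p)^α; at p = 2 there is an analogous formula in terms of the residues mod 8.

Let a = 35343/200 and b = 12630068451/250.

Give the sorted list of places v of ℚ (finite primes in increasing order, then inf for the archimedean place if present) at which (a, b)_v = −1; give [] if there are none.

Mod squares: a ≡ 7854, b ≡ 910. Check v ∈ {∞, 2, 3, 5, 7, 11, 13, 17}.
v=3: a=3^3·(≡2), b=3^4·(≡1) mod 3; (2|3)=-1, (1|3)=+1; (−1)^{3·4·1}·(-1)^4·(+1)^3 = +1.
v=11: a=11^1·(≡6), b=11^2·(≡6) mod 11; (6|11)=-1, (6|11)=-1; (−1)^{1·2·5}·(-1)^2·(-1)^1 = -1.
v=2: v_2(a)=-3, v_2(b)=-1; units ≡ 7, 7 (mod 8); ε·ε+αω+βω = 1·1+-3·0+-1·0 ≡ 1  ⇒  (a,b)_2 = -1.
v=13: a=13^0·(≡7), b=13^1·(≡8) mod 13; (7|13)=-1, (8|13)=-1; (−1)^{0·1·6}·(-1)^1·(-1)^0 = -1.
v=7: a=7^1·(≡4), b=7^3·(≡1) mod 7; (4|7)=+1, (1|7)=+1; (−1)^{1·3·3}·(+1)^3·(+1)^1 = -1.
v=∞: 7854 > 0 and 910 > 0  ⇒  (a,b)_∞ = +1.
v=17: a=17^1·(≡3), b=17^2·(≡8) mod 17; (3|17)=-1, (8|17)=+1; (−1)^{1·2·8}·(-1)^2·(+1)^1 = +1.
v=5: a=5^-2·(≡1), b=5^-3·(≡3) mod 5; (1|5)=+1, (3|5)=-1; (−1)^{-2·-3·2}·(+1)^-3·(-1)^-2 = +1.
(7854, 910 / ℚ) ramifies at {2, 7, 11, 13}: a division algebra.

[2, 7, 11, 13]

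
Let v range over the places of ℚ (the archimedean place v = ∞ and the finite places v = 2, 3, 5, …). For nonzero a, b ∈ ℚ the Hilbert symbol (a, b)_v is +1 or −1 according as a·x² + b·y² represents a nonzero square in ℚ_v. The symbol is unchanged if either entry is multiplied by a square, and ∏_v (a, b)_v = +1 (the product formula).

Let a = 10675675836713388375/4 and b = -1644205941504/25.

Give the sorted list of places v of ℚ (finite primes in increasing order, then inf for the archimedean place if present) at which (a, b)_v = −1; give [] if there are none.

[7, 19]

Mod squares: a ≡ 2415, b ≡ -3059. Check v ∈ {∞, 2, 3, 5, 7, 19, 23}.
v=∞: 2415 > 0 and -3059 < 0  ⇒  (a,b)_∞ = +1.
v=2: v_2(a)=-2, v_2(b)=8; units ≡ 7, 5 (mod 8); ε·ε+αω+βω = 1·0+-2·1+8·0 ≡ 0  ⇒  (a,b)_2 = +1.
v=19: a=19^2·(≡12), b=19^1·(≡14) mod 19; (12|19)=-1, (14|19)=-1; (−1)^{2·1·9}·(-1)^1·(-1)^2 = -1.
v=23: a=23^5·(≡3), b=23^3·(≡17) mod 23; (3|23)=+1, (17|23)=-1; (−1)^{5·3·11}·(+1)^3·(-1)^5 = +1.
v=5: a=5^3·(≡3), b=5^-2·(≡1) mod 5; (3|5)=-1, (1|5)=+1; (−1)^{3·-2·2}·(-1)^-2·(+1)^3 = +1.
v=7: a=7^5·(≡2), b=7^3·(≡1) mod 7; (2|7)=+1, (1|7)=+1; (−1)^{5·3·3}·(+1)^3·(+1)^5 = -1.
v=3: a=3^7·(≡1), b=3^4·(≡1) mod 3; (1|3)=+1, (1|3)=+1; (−1)^{7·4·1}·(+1)^4·(+1)^7 = +1.
|Ram(2415, -3059)| = 2, even; anisotropic at {7, 19}.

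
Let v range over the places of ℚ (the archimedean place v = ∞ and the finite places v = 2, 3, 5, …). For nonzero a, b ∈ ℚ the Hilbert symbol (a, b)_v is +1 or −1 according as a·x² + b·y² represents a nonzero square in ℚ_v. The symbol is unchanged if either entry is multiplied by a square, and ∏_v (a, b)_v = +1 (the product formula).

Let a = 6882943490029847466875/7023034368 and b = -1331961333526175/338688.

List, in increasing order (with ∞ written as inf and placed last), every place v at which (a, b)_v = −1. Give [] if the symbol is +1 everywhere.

[11, 19, 29, 43]

(a, b) ≡ (418209, -3741) mod (ℚ^×)²; places V = {2, 3, 5, 7, 11, 19, 23, 29, 43, ∞}.
(a,b)_19: α=3, u≡6; β=2, v≡8 (mod 19); (6|19)=+1, (8|19)=-1; sign (−1)^0·+1^2·-1^3 = -1.
(a,b)_∞: sgn(418209)=+, sgn(-3741)=−, so +1.
(a,b)_29: α=1, u≡8; β=1, v≡13 (mod 29); (8|29)=-1, (13|29)=+1; sign (−1)^0·-1^1·+1^1 = -1.
(a,b)_5: α=4, u≡4; β=2, v≡1 (mod 5); (4|5)=+1, (1|5)=+1; sign (−1)^0·+1^2·+1^4 = +1.
(a,b)_11: α=3, u≡9; β=2, v≡10 (mod 11); (9|11)=+1, (10|11)=-1; sign (−1)^0·+1^2·-1^3 = -1.
(a,b)_2: α=-16, β=-8; u≡1, v≡3 (mod 8); ε(u)ε(v)=0·1, αω(v)=-16·1, βω(u)=-8·0; sum ≡ 0  ⇒  +1.
(a,b)_43: α=4, u≡20; β=3, v≡20 (mod 43); (20|43)=-1, (20|43)=-1; sign (−1)^0·-1^3·-1^4 = -1.
(a,b)_7: α=-2, u≡2; β=-2, v≡4 (mod 7); (2|7)=+1, (4|7)=+1; sign (−1)^0·+1^-2·+1^-2 = +1.
(a,b)_23: α=3, u≡12; β=2, v≡13 (mod 23); (12|23)=+1, (13|23)=+1; sign (−1)^0·+1^2·+1^3 = +1.
(a,b)_3: α=-7, u≡2; β=-3, v≡1 (mod 3); (2|3)=-1, (1|3)=+1; sign (−1)^1·-1^-3·+1^-7 = +1.
|Ram(418209, -3741)| = 4, even; anisotropic at {11, 19, 29, 43}.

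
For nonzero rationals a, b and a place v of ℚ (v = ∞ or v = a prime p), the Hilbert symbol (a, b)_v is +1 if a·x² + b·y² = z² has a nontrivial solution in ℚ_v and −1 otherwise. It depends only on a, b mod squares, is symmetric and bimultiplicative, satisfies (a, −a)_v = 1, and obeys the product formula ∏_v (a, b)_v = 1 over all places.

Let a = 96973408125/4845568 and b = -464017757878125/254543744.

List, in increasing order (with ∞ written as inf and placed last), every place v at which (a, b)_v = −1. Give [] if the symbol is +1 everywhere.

[2, 11]

(a, b) ≡ (3451, -39270) mod (ℚ^×)²; places V = {2, 3, 5, 7, 11, 13, 17, 29, 41, ∞}.
(a,b)_41: α=0, u≡26; β=-2, v≡21 (mod 41); (26|41)=-1, (21|41)=+1; sign (−1)^0·-1^-2·+1^0 = +1.
(a,b)_17: α=3, u≡15; β=3, v≡16 (mod 17); (15|17)=+1, (16|17)=+1; sign (−1)^0·+1^3·+1^3 = +1.
(a,b)_2: α=-12, β=-7; u≡3, v≡5 (mod 8); ε(u)ε(v)=1·0, αω(v)=-12·1, βω(u)=-7·1; sum ≡ 1  ⇒  -1.
(a,b)_11: α=2, u≡10; β=3, v≡3 (mod 11); (10|11)=-1, (3|11)=+1; sign (−1)^0·-1^3·+1^2 = -1.
(a,b)_29: α=1, u≡18; β=2, v≡7 (mod 29); (18|29)=-1, (7|29)=+1; sign (−1)^0·-1^2·+1^1 = +1.
(a,b)_3: α=2, u≡1; β=3, v≡2 (mod 3); (1|3)=+1, (2|3)=-1; sign (−1)^0·+1^3·-1^2 = +1.
(a,b)_∞: sgn(3451)=+, sgn(-39270)=−, so +1.
(a,b)_7: α=-1, u≡6; β=-1, v≡2 (mod 7); (6|7)=-1, (2|7)=+1; sign (−1)^1·-1^-1·+1^-1 = +1.
(a,b)_5: α=4, u≡1; β=5, v≡1 (mod 5); (1|5)=+1, (1|5)=+1; sign (−1)^0·+1^5·+1^4 = +1.
(a,b)_13: α=-2, u≡5; β=-2, v≡12 (mod 13); (5|13)=-1, (12|13)=+1; sign (−1)^0·-1^-2·+1^-2 = +1.
(3451, -39270 / ℚ) ramifies at {2, 11}: a division algebra.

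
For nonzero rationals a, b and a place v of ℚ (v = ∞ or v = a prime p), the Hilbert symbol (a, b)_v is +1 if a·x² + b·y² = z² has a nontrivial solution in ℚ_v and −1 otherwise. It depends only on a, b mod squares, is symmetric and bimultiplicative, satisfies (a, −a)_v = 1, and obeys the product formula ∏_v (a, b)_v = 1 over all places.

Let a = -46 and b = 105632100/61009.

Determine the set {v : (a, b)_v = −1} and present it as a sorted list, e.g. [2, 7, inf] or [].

[7, 23]

(a, b) ≡ (-46, 161) mod (ℚ^×)²; places V = {2, 3, 5, 7, 13, 19, 23, ∞}.
(a,b)_5: α=0, u≡4; β=2, v≡1 (mod 5); (4|5)=+1, (1|5)=+1; sign (−1)^0·+1^2·+1^0 = +1.
(a,b)_23: α=1, u≡21; β=1, v≡17 (mod 23); (21|23)=-1, (17|23)=-1; sign (−1)^1·-1^1·-1^1 = -1.
(a,b)_∞: sgn(-46)=−, sgn(161)=+, so +1.
(a,b)_3: α=0, u≡2; β=8, v≡2 (mod 3); (2|3)=-1, (2|3)=-1; sign (−1)^0·-1^8·-1^0 = +1.
(a,b)_19: α=0, u≡11; β=-2, v≡17 (mod 19); (11|19)=+1, (17|19)=+1; sign (−1)^0·+1^-2·+1^0 = +1.
(a,b)_13: α=0, u≡6; β=-2, v≡8 (mod 13); (6|13)=-1, (8|13)=-1; sign (−1)^0·-1^-2·-1^0 = +1.
(a,b)_7: α=0, u≡3; β=1, v≡2 (mod 7); (3|7)=-1, (2|7)=+1; sign (−1)^0·-1^1·+1^0 = -1.
(a,b)_2: α=1, β=2; u≡1, v≡1 (mod 8); ε(u)ε(v)=0·0, αω(v)=1·0, βω(u)=2·0; sum ≡ 0  ⇒  +1.
Ram(-46, 161) = {7, 23}; no ℚ_7-point on the conic.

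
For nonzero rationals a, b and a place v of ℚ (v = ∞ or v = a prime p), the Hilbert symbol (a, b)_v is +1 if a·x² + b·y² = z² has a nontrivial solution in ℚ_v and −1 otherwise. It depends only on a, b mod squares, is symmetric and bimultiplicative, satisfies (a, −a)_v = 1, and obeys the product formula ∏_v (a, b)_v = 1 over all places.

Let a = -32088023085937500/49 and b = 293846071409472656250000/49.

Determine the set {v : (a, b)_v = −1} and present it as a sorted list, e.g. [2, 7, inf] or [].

[11, 19]

(a, b) ≡ (-551, 224257) mod (ℚ^×)²; places V = {2, 3, 5, 7, 11, 19, 29, 37, ∞}.
(a,b)_3: α=2, u≡1; β=4, v≡1 (mod 3); (1|3)=+1, (1|3)=+1; sign (−1)^0·+1^4·+1^2 = +1.
(a,b)_29: α=1, u≡12; β=1, v≡19 (mod 29); (12|29)=-1, (19|29)=-1; sign (−1)^0·-1^1·-1^1 = +1.
(a,b)_37: α=2, u≡11; β=3, v≡34 (mod 37); (11|37)=+1, (34|37)=+1; sign (−1)^0·+1^3·+1^2 = +1.
(a,b)_11: α=2, u≡8; β=3, v≡5 (mod 11); (8|11)=-1, (5|11)=+1; sign (−1)^0·-1^3·+1^2 = -1.
(a,b)_7: α=-2, u≡4; β=-2, v≡6 (mod 7); (4|7)=+1, (6|7)=-1; sign (−1)^0·+1^-2·-1^-2 = +1.
(a,b)_5: α=10, u≡4; β=14, v≡2 (mod 5); (4|5)=+1, (2|5)=-1; sign (−1)^0·+1^14·-1^10 = +1.
(a,b)_∞: sgn(-551)=−, sgn(224257)=+, so +1.
(a,b)_2: α=2, β=4; u≡1, v≡1 (mod 8); ε(u)ε(v)=0·0, αω(v)=2·0, βω(u)=4·0; sum ≡ 0  ⇒  +1.
(a,b)_19: α=1, u≡17; β=1, v≡7 (mod 19); (17|19)=+1, (7|19)=+1; sign (−1)^1·+1^1·+1^1 = -1.
(-551, 224257 / ℚ) ramifies at {11, 19}: a division algebra.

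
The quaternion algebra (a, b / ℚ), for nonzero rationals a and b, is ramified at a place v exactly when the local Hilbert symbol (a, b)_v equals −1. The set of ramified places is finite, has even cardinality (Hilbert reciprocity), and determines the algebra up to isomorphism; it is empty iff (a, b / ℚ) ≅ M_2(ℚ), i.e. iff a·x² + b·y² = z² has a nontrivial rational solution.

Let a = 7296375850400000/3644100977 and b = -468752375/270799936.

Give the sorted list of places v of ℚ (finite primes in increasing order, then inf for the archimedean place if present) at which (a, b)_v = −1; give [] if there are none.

(a, b) ≡ (11305, -455) mod (ℚ^×)²; places V = {2, 5, 7, 11, 13, 17, 19, 29, ∞}.
(a,b)_13: α=4, u≡11; β=1, v≡1 (mod 13); (11|13)=-1, (1|13)=+1; sign (−1)^0·-1^1·+1^4 = -1.
(a,b)_19: α=1, u≡6; β=0, v≡16 (mod 19); (6|19)=+1, (16|19)=+1; sign (−1)^0·+1^0·+1^1 = +1.
(a,b)_17: α=-1, u≡15; β=-2, v≡15 (mod 17); (15|17)=+1, (15|17)=+1; sign (−1)^0·+1^-2·+1^-1 = +1.
(a,b)_∞: sgn(11305)=+, sgn(-455)=−, so +1.
(a,b)_2: α=8, β=-6; u≡1, v≡1 (mod 8); ε(u)ε(v)=0·0, αω(v)=8·0, βω(u)=-6·0; sum ≡ 0  ⇒  +1.
(a,b)_11: α=-8, u≡2; β=-4, v≡6 (mod 11); (2|11)=-1, (6|11)=-1; sign (−1)^0·-1^-4·-1^-8 = +1.
(a,b)_5: α=5, u≡4; β=3, v≡1 (mod 5); (4|5)=+1, (1|5)=+1; sign (−1)^0·+1^3·+1^5 = +1.
(a,b)_7: α=5, u≡3; β=3, v≡6 (mod 7); (3|7)=-1, (6|7)=-1; sign (−1)^1·-1^3·-1^5 = -1.
(a,b)_29: α=0, u≡9; β=2, v≡28 (mod 29); (9|29)=+1, (28|29)=+1; sign (−1)^0·+1^2·+1^0 = +1.
Ram(11305, -455) = {7, 13}; no ℚ_7-point on the conic.

[7, 13]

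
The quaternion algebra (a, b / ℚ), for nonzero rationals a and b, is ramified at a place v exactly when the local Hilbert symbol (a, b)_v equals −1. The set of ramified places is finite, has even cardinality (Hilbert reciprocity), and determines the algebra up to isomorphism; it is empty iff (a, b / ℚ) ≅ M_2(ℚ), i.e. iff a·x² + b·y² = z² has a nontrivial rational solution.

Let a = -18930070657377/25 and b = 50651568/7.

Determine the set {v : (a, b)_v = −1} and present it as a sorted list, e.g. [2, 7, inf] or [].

[17, 19]

(a, b) ≡ (-17, 2261) mod (ℚ^×)²; places V = {2, 3, 5, 7, 11, 17, 19, ∞}.
(a,b)_17: α=3, u≡4; β=1, v≡12 (mod 17); (4|17)=+1, (12|17)=-1; sign (−1)^0·+1^1·-1^3 = -1.
(a,b)_5: α=-2, u≡3; β=0, v≡4 (mod 5); (3|5)=-1, (4|5)=+1; sign (−1)^0·-1^0·+1^-2 = +1.
(a,b)_2: α=0, β=4; u≡7, v≡5 (mod 8); ε(u)ε(v)=1·0, αω(v)=0·1, βω(u)=4·0; sum ≡ 0  ⇒  +1.
(a,b)_3: α=6, u≡1; β=4, v≡2 (mod 3); (1|3)=+1, (2|3)=-1; sign (−1)^0·+1^4·-1^6 = +1.
(a,b)_19: α=2, u≡14; β=1, v≡11 (mod 19); (14|19)=-1, (11|19)=+1; sign (−1)^0·-1^1·+1^2 = -1.
(a,b)_∞: sgn(-17)=−, sgn(2261)=+, so +1.
(a,b)_7: α=0, u≡4; β=-1, v≡2 (mod 7); (4|7)=+1, (2|7)=+1; sign (−1)^0·+1^-1·+1^0 = +1.
(a,b)_11: α=4, u≡3; β=2, v≡2 (mod 11); (3|11)=+1, (2|11)=-1; sign (−1)^0·+1^2·-1^4 = +1.
|Ram(-17, 2261)| = 2, even; anisotropic at {17, 19}.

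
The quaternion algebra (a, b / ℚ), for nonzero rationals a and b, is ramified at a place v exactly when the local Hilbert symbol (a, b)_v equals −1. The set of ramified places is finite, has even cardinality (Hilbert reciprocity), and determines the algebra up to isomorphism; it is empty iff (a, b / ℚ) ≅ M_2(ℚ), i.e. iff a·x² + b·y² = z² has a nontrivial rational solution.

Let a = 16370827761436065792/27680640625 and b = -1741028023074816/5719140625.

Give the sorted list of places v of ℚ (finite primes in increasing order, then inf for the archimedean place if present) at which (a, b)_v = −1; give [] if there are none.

Mod squares: a ≡ 238, b ≡ -31. Check v ∈ {∞, 2, 3, 5, 7, 11, 17, 31, 41}.
v=31: a=31^2·(≡11), b=31^1·(≡6) mod 31; (11|31)=-1, (6|31)=-1; (−1)^{2·1·15}·(-1)^1·(-1)^2 = -1.
v=17: a=17^3·(≡3), b=17^2·(≡11) mod 17; (3|17)=-1, (11|17)=-1; (−1)^{3·2·8}·(-1)^2·(-1)^3 = -1.
v=3: a=3^10·(≡1), b=3^2·(≡2) mod 3; (1|3)=+1, (2|3)=-1; (−1)^{10·2·1}·(+1)^2·(-1)^10 = +1.
v=41: a=41^0·(≡37), b=41^2·(≡5) mod 41; (37|41)=+1, (5|41)=+1; (−1)^{0·2·20}·(+1)^2·(+1)^0 = +1.
v=7: a=7^1·(≡3), b=7^2·(≡1) mod 7; (3|7)=-1, (1|7)=+1; (−1)^{1·2·3}·(-1)^2·(+1)^1 = +1.
v=∞: 238 > 0 and -31 < 0  ⇒  (a,b)_∞ = +1.
v=5: a=5^-6·(≡2), b=5^-8·(≡4) mod 5; (2|5)=-1, (4|5)=+1; (−1)^{-6·-8·2}·(-1)^-8·(+1)^-6 = +1.
v=2: v_2(a)=23, v_2(b)=18; units ≡ 7, 1 (mod 8); ε·ε+αω+βω = 1·0+23·0+18·0 ≡ 0  ⇒  (a,b)_2 = +1.
v=11: a=11^-6·(≡10), b=11^-4·(≡2) mod 11; (10|11)=-1, (2|11)=-1; (−1)^{-6·-4·5}·(-1)^-4·(-1)^-6 = +1.
Ram(238, -31) = {17, 31}; no ℚ_17-point on the conic.

[17, 31]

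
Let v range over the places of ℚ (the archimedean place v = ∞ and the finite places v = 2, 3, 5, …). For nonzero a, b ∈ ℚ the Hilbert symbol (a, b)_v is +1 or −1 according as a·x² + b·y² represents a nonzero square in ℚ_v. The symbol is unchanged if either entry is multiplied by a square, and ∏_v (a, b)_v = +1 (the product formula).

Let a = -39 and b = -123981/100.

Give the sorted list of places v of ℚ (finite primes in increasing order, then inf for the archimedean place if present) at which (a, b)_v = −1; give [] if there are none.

Mod squares: a ≡ -39, b ≡ -429. Check v ∈ {∞, 2, 3, 5, 11, 13, 17}.
v=17: a=17^0·(≡12), b=17^2·(≡2) mod 17; (12|17)=-1, (2|17)=+1; (−1)^{0·2·8}·(-1)^2·(+1)^0 = +1.
v=2: v_2(a)=0, v_2(b)=-2; units ≡ 1, 3 (mod 8); ε·ε+αω+βω = 0·1+0·1+-2·0 ≡ 0  ⇒  (a,b)_2 = +1.
v=5: a=5^0·(≡1), b=5^-2·(≡1) mod 5; (1|5)=+1, (1|5)=+1; (−1)^{0·-2·2}·(+1)^-2·(+1)^0 = +1.
v=∞: -39 < 0 and -429 < 0  ⇒  (a,b)_∞ = -1.
v=13: a=13^1·(≡10), b=13^1·(≡2) mod 13; (10|13)=+1, (2|13)=-1; (−1)^{1·1·6}·(+1)^1·(-1)^1 = -1.
v=3: a=3^1·(≡2), b=3^1·(≡1) mod 3; (2|3)=-1, (1|3)=+1; (−1)^{1·1·1}·(-1)^1·(+1)^1 = +1.
v=11: a=11^0·(≡5), b=11^1·(≡4) mod 11; (5|11)=+1, (4|11)=+1; (−1)^{0·1·5}·(+1)^1·(+1)^0 = +1.
(-39, -429 / ℚ) ramifies at {13, ∞}: a division algebra.

[13, inf]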